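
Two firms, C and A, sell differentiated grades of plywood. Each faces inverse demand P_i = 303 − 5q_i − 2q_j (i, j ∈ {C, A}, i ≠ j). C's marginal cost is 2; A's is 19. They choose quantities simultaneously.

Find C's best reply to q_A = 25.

25.1

Firm C's profit: π = q_C(303 − 5q_C − 2q_A) − 2q_C.
∂π/∂q_C = 301 − 10q_C − 2q_A = 0 ⇒ q_C = 30.1 − 0.2q_A.
At q_A = 25: q_C = 30.1 − 0.2·25 = 25.1.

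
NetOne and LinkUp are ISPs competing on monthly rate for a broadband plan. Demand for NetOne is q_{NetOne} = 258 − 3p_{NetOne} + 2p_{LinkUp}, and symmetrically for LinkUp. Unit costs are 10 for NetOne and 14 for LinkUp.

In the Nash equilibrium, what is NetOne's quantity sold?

188.25

NetOne's profit: π = (p_{NetOne} − 10)(258 − 3p_{NetOne} + 2p_{LinkUp}).
∂π/∂p_{NetOne} = 288 − 6p_{NetOne} + 2p_{LinkUp} = 0 ⇒ p_{NetOne} = 48 + (1/3)p_{LinkUp}.
Similarly p_{LinkUp} = 50 + (1/3)p_{NetOne}.
Substituting the second reaction function into the first: p_{NetOne} = 48 + (1/3)(50 + (1/3)p_{NetOne}), which gives (8/9)p_{NetOne} = 194/3 ⇒ p_{NetOne} = 72.75.
Then p_{LinkUp} = 50 + (1/3)·72.75 = 74.25.
q_{NetOne} = 258 − 3·72.75 + 2·74.25 = 188.25.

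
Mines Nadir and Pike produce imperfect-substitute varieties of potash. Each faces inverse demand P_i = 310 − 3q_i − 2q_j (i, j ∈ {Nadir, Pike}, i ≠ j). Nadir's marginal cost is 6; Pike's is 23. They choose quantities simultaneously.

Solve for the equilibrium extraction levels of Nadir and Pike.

39.0625, 34.8125

Mine Nadir's profit: π = q_{Nadir}(310 − 3q_{Nadir} − 2q_{Pike}) − 6q_{Nadir}.
∂π/∂q_{Nadir} = 304 − 6q_{Nadir} − 2q_{Pike} = 0 ⇒ q_{Nadir} = 152/3 − (1/3)q_{Pike}.
Similarly q_{Pike} = 287/6 − (1/3)q_{Nadir}.
Solving the two reaction functions simultaneously: (1 − (−1/3)(−1/3))q_{Nadir} = 152/3 − (1/3)·(287/6), so (8/9)q_{Nadir} = 625/18 and q_{Nadir} = 39.0625.
Then q_{Pike} = 287/6 − (1/3)·39.0625 = 34.8125.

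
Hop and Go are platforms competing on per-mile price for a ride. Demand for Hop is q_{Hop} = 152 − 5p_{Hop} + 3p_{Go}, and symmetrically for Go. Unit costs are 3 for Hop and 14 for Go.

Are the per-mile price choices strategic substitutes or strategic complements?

Hop's profit: π = (p_{Hop} − 3)(152 − 5p_{Hop} + 3p_{Go}).
∂π/∂p_{Hop} = 167 − 10p_{Hop} + 3p_{Go} = 0 ⇒ p_{Hop} = 16.7 + 0.3p_{Go}.
The best-response slope dp_{Hop}/dp_{Go} = 0.3 > 0: the reaction function is upward-sloping, so the choices are strategic complements.

strategic complements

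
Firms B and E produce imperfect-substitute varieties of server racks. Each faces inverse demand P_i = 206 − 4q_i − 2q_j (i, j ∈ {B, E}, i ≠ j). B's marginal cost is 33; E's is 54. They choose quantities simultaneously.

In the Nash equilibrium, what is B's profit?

1296

Firm B's profit: π = q_B(206 − 4q_B − 2q_E) − 33q_B.
∂π/∂q_B = 173 − 8q_B − 2q_E = 0 ⇒ q_B = 21.625 − 0.25q_E.
Similarly q_E = 19 − 0.25q_B.
Plugging q_E into B's best response: q_B = 21.625 − 0.25(19 − 0.25q_B) ⇒ 0.9375q_B = 16.875, so q_B = 18.
Then q_E = 19 − 0.25·18 = 14.5.
P_B = 206 − 4·18 − 2·14.5 = 105.
Profit = (105 − 33)·18 = 1296.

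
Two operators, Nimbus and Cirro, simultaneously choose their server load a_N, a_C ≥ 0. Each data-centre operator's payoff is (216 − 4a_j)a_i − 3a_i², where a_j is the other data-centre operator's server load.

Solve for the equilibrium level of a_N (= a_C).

21.6

Nimbus's payoff is (216 − 4a_C)a_N − 3a_N².
∂π/∂a_N = 216 − 4a_C − 6a_N = 0, so a_N = 36 − (2/3)a_C.
Setting a_N = a_C in the reaction function: a_N = 36 − (2/3)a_N, so a_N = 36 / (5/3) = 21.6.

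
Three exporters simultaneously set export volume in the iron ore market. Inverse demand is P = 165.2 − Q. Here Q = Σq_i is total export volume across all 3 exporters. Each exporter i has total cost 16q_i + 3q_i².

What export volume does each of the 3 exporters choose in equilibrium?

A representative exporter's profit is π_i = q_i(165.2 − Q) − 16q_i − 3q_i², with Q = q_i + Σ_{j≠i} q_j.
First-order condition: 149.2 − 8q_i − Σ_{j≠i} q_j = 0.
In a symmetric equilibrium every exporter chooses the same q, so Σ_{j≠i} q_j = 2q. The condition becomes 149.2 − 10q = 0, giving q = 149.2/10 = 14.92.

14.92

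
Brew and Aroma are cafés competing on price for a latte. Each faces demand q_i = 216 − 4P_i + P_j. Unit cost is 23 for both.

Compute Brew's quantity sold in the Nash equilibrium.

Brew's profit: π = (P_{Brew} − 23)(216 − 4P_{Brew} + P_{Aroma}).
∂π/∂P_{Brew} = 308 − 8P_{Brew} + P_{Aroma} = 0 ⇒ P_{Brew} = 38.5 + 0.125P_{Aroma}.
By symmetry P_{Aroma} = P_{Brew}; substituting into the reaction function, 0.875P_{Brew} = 38.5 and P_{Brew} = 44.
q_{Brew} = 216 − 4·44 + 44 = 84.

84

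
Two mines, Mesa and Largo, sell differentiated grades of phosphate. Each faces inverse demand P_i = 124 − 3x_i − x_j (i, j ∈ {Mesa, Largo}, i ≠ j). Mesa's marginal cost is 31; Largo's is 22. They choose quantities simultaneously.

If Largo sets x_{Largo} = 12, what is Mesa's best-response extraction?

13.5

Mine Mesa's profit: π = x_{Mesa}(124 − 3x_{Mesa} − x_{Largo}) − 31x_{Mesa}.
∂π/∂x_{Mesa} = 93 − 6x_{Mesa} − x_{Largo} = 0 ⇒ x_{Mesa} = 15.5 − (1/6)x_{Largo}.
At x_{Largo} = 12: x_{Mesa} = 15.5 − (1/6)·12 = 13.5.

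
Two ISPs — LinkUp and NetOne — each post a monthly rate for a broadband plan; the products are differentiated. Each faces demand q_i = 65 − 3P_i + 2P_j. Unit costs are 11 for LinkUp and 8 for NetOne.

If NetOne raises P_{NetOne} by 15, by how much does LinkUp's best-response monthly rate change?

5

LinkUp's profit: π = (P_{LinkUp} − 11)(65 − 3P_{LinkUp} + 2P_{NetOne}).
∂π/∂P_{LinkUp} = 98 − 6P_{LinkUp} + 2P_{NetOne} = 0 ⇒ P_{LinkUp} = 49/3 + (1/3)P_{NetOne}.
The reaction-function slope is 1/3, so a 15-unit rise in P_{NetOne} moves P_{LinkUp} by 1/3 × 15 = 5. LinkUp's best response rises — the actions are strategic complements.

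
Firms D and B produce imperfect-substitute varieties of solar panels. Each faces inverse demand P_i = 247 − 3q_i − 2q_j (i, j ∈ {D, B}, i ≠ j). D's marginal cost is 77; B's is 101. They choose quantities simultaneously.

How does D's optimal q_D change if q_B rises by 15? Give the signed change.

Firm D's profit: π = q_D(247 − 3q_D − 2q_B) − 77q_D.
∂π/∂q_D = 170 − 6q_D − 2q_B = 0 ⇒ q_D = 85/3 − (1/3)q_B.
The reaction-function slope is −1/3, so a 15-unit rise in q_B moves q_D by −1/3 × 15 = −5. D's best response falls — the actions are strategic substitutes.

-5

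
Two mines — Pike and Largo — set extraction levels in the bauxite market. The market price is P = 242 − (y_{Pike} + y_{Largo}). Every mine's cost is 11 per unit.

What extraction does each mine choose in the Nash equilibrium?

Mine Pike's profit: π = y_{Pike}(242 − (y_{Pike} + y_{Largo})) − 11y_{Pike}.
∂π/∂y_{Pike} = 231 − 2y_{Pike} − y_{Largo} = 0, so y_{Pike} = 115.5 − 0.5y_{Largo}.
Setting y_{Pike} = y_{Largo} in the reaction function: y_{Pike} = 115.5 − 0.5y_{Pike}, so y_{Pike} = 115.5 / 1.5 = 77.

77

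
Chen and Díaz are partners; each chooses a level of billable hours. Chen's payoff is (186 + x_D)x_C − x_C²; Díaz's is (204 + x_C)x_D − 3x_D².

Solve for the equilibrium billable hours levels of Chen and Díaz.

120, 54

Expanding Chen's payoff: 186x_C + x_Dx_C − x_C².
∂π/∂x_C = 186 + x_D − 2x_C = 0, so x_C = 93 + 0.5x_D.
Likewise for Díaz: x_D = 34 + (1/6)x_C.
Solving the two reaction functions simultaneously: (1 − (0.5)(1/6))x_C = 93 + 0.5·34, so (11/12)x_C = 110 and x_C = 120.
Then x_D = 34 + (1/6)·120 = 54.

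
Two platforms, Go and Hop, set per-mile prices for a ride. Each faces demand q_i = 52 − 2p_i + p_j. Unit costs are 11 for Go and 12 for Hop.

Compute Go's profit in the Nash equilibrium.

380.88

Go's profit: π = (p_{Go} − 11)(52 − 2p_{Go} + p_{Hop}).
∂π/∂p_{Go} = 74 − 4p_{Go} + p_{Hop} = 0 ⇒ p_{Go} = 18.5 + 0.25p_{Hop}.
Similarly p_{Hop} = 19 + 0.25p_{Go}.
Plugging p_{Hop} into Go's best response: p_{Go} = 18.5 + 0.25(19 + 0.25p_{Go}) ⇒ 0.9375p_{Go} = 23.25, so p_{Go} = 24.8.
Then p_{Hop} = 19 + 0.25·24.8 = 25.2.
q_{Go} = 52 − 2·24.8 + 25.2 = 27.6.
Profit = (24.8 − 11)·27.6 = 380.88.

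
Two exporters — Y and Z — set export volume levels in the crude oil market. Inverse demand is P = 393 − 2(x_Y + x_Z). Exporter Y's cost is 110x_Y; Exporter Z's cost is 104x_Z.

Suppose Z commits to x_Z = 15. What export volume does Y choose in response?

63.25

Exporter Y's profit: π = x_Y(393 − 2(x_Y + x_Z)) − 110x_Y.
∂π/∂x_Y = 283 − 4x_Y − 2x_Z = 0, so x_Y = 70.75 − 0.5x_Z.
At x_Z = 15: x_Y = 70.75 − 0.5·15 = 63.25.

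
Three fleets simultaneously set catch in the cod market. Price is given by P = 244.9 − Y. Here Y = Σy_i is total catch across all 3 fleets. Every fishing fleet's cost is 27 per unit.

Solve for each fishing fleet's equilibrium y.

54.475

A representative fishing fleet's profit is π_i = y_i(244.9 − Y) − 27y_i, with Y = y_i + Σ_{j≠i} y_j.
First-order condition: 217.9 − 2y_i − Σ_{j≠i} y_j = 0.
With identical fishing fleets, set every y_j = y: then 217.9 − 2y − 2y = 0, i.e. y = 217.9/4 = 54.475.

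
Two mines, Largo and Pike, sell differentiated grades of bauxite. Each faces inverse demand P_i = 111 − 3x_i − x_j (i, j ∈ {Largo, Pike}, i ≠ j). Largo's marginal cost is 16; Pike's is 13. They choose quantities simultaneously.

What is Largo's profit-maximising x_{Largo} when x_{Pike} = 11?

14

Mine Largo's profit: π = x_{Largo}(111 − 3x_{Largo} − x_{Pike}) − 16x_{Largo}.
∂π/∂x_{Largo} = 95 − 6x_{Largo} − x_{Pike} = 0 ⇒ x_{Largo} = 95/6 − (1/6)x_{Pike}.
At x_{Pike} = 11: x_{Largo} = 95/6 − (1/6)·11 = 14.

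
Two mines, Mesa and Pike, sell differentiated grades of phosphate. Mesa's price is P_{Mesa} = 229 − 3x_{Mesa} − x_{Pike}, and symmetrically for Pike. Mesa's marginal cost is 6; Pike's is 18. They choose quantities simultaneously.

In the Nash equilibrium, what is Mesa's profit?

Mine Mesa's profit: π = x_{Mesa}(229 − 3x_{Mesa} − x_{Pike}) − 6x_{Mesa}.
∂π/∂x_{Mesa} = 223 − 6x_{Mesa} − x_{Pike} = 0 ⇒ x_{Mesa} = 223/6 − (1/6)x_{Pike}.
Similarly x_{Pike} = 211/6 − (1/6)x_{Mesa}.
Plugging x_{Pike} into Mesa's best response: x_{Mesa} = 223/6 − (1/6)(211/6 − (1/6)x_{Mesa}) ⇒ (35/36)x_{Mesa} = 1127/36, so x_{Mesa} = 32.2.
Then x_{Pike} = 211/6 − (1/6)·32.2 = 29.8.
P_{Mesa} = 229 − 3·32.2 − 29.8 = 102.6.
Profit = (102.6 − 6)·32.2 = 3110.52.

3110.52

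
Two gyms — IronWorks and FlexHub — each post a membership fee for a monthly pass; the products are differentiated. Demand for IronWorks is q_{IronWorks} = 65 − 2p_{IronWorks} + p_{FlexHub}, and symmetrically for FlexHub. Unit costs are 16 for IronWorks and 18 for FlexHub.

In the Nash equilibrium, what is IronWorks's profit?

551.12

IronWorks's profit: π = (p_{IronWorks} − 16)(65 − 2p_{IronWorks} + p_{FlexHub}).
∂π/∂p_{IronWorks} = 97 − 4p_{IronWorks} + p_{FlexHub} = 0 ⇒ p_{IronWorks} = 24.25 + 0.25p_{FlexHub}.
Similarly p_{FlexHub} = 25.25 + 0.25p_{IronWorks}.
Plugging p_{FlexHub} into IronWorks's best response: p_{IronWorks} = 24.25 + 0.25(25.25 + 0.25p_{IronWorks}) ⇒ 0.9375p_{IronWorks} = 30.5625, so p_{IronWorks} = 32.6.
Then p_{FlexHub} = 25.25 + 0.25·32.6 = 33.4.
q_{IronWorks} = 65 − 2·32.6 + 33.4 = 33.2.
Profit = (32.6 − 16)·33.2 = 551.12.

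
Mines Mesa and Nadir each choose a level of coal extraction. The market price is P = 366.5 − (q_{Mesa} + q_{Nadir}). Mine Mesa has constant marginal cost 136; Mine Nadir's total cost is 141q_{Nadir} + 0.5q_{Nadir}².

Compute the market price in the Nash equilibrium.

229.2

Mine Mesa's profit: π = q_{Mesa}(366.5 − (q_{Mesa} + q_{Nadir})) − 136q_{Mesa}.
∂π/∂q_{Mesa} = 230.5 − 2q_{Mesa} − q_{Nadir} = 0, so q_{Mesa} = 115.25 − 0.5q_{Nadir}.
For Nadir: ∂π/∂q_{Nadir} = 225.5 − 3q_{Nadir} − q_{Mesa} = 0 ⇒ q_{Nadir} = 451/6 − (1/3)q_{Mesa}.
Solving the two reaction functions simultaneously: (1 − (−0.5)(−1/3))q_{Mesa} = 115.25 − 0.5·(451/6), so (5/6)q_{Mesa} = 233/3 and q_{Mesa} = 93.2.
Then q_{Nadir} = 451/6 − (1/3)·93.2 = 44.1.
Equilibrium price: P = 366.5 − 137.3 = 229.2.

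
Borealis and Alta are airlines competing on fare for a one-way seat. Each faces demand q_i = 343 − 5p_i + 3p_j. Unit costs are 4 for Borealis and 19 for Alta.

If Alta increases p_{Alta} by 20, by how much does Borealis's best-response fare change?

Borealis's profit: π = (p_{Borealis} − 4)(343 − 5p_{Borealis} + 3p_{Alta}).
∂π/∂p_{Borealis} = 363 − 10p_{Borealis} + 3p_{Alta} = 0 ⇒ p_{Borealis} = 36.3 + 0.3p_{Alta}.
The reaction-function slope is 0.3, so a 20-unit rise in p_{Alta} moves p_{Borealis} by 0.3 × 20 = 6. Borealis's best response rises — the actions are strategic complements.

6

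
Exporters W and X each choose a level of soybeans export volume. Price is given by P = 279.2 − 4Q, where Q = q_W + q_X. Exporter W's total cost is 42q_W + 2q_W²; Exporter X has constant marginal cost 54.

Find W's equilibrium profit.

Exporter W's profit: π = q_W(279.2 − 4(q_W + q_X)) − 42q_W − 2q_W².
∂π/∂q_W = 237.2 − 12q_W − 4q_X = 0, so q_W = 593/30 − (1/3)q_X.
For X: ∂π/∂q_X = 225.2 − 8q_X − 4q_W = 0 ⇒ q_X = 28.15 − 0.5q_W.
Substituting the second reaction function into the first: q_W = 593/30 − (1/3)(28.15 − 0.5q_W), which gives (5/6)q_W = 623/60 ⇒ q_W = 12.46.
Then q_X = 28.15 − 0.5·12.46 = 21.92.
Price P = 279.2 − 4·34.38 = 141.68.
W's profit: (141.68 − 42)·12.46 − 2(12.46)² = 931.5096.

931.5096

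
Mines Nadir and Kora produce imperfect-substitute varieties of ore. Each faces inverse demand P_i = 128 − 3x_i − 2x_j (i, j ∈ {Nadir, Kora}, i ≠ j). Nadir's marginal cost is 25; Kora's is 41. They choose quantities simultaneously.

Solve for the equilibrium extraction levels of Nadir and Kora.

Mine Nadir's profit: π = x_{Nadir}(128 − 3x_{Nadir} − 2x_{Kora}) − 25x_{Nadir}.
∂π/∂x_{Nadir} = 103 − 6x_{Nadir} − 2x_{Kora} = 0 ⇒ x_{Nadir} = 103/6 − (1/3)x_{Kora}.
Similarly x_{Kora} = 14.5 − (1/3)x_{Nadir}.
Solving the two reaction functions simultaneously: (1 − (−1/3)(−1/3))x_{Nadir} = 103/6 − (1/3)·14.5, so (8/9)x_{Nadir} = 37/3 and x_{Nadir} = 13.875.
Then x_{Kora} = 14.5 − (1/3)·13.875 = 9.875.

13.875, 9.875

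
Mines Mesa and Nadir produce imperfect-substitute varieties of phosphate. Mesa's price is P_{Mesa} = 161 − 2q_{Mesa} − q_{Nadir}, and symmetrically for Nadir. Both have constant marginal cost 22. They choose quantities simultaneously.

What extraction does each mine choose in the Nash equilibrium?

Mine Mesa's profit: π = q_{Mesa}(161 − 2q_{Mesa} − q_{Nadir}) − 22q_{Mesa}.
∂π/∂q_{Mesa} = 139 − 4q_{Mesa} − q_{Nadir} = 0 ⇒ q_{Mesa} = 34.75 − 0.25q_{Nadir}.
Setting q_{Mesa} = q_{Nadir} in the reaction function: q_{Mesa} = 34.75 − 0.25q_{Mesa}, so q_{Mesa} = 34.75 / 1.25 = 27.8.

27.8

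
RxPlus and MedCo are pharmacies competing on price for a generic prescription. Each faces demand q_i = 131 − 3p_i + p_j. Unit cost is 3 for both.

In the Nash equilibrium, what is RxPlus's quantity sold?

RxPlus's profit: π = (p_{RxPlus} − 3)(131 − 3p_{RxPlus} + p_{MedCo}).
∂π/∂p_{RxPlus} = 140 − 6p_{RxPlus} + p_{MedCo} = 0 ⇒ p_{RxPlus} = 70/3 + (1/6)p_{MedCo}.
The game is symmetric, so in equilibrium p_{MedCo} = p_{RxPlus}: the reaction function gives (5/6)p_{RxPlus} = 70/3, hence p_{RxPlus} = 28.
q_{RxPlus} = 131 − 3·28 + 28 = 75.

75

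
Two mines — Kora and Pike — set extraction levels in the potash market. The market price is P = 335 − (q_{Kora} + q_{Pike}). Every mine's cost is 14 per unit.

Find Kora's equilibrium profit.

11449

Mine Kora's profit: π = q_{Kora}(335 − (q_{Kora} + q_{Pike})) − 14q_{Kora}.
∂π/∂q_{Kora} = 321 − 2q_{Kora} − q_{Pike} = 0, so q_{Kora} = 160.5 − 0.5q_{Pike}.
By symmetry q_{Pike} = q_{Kora}; substituting into the reaction function, 1.5q_{Kora} = 160.5 and q_{Kora} = 107.
Price P = 335 − 214 = 121.
Kora's profit: (121 − 14)·107 = 11449.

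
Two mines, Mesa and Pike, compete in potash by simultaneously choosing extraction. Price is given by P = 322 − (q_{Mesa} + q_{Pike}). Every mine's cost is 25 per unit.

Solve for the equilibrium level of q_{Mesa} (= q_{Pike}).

99

Mine Mesa's profit: π = q_{Mesa}(322 − (q_{Mesa} + q_{Pike})) − 25q_{Mesa}.
∂π/∂q_{Mesa} = 297 − 2q_{Mesa} − q_{Pike} = 0, so q_{Mesa} = 148.5 − 0.5q_{Pike}.
The game is symmetric, so in equilibrium q_{Pike} = q_{Mesa}: the reaction function gives 1.5q_{Mesa} = 148.5, hence q_{Mesa} = 99.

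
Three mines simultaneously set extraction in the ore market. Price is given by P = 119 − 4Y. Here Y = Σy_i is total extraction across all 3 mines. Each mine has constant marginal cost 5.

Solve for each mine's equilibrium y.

7.125

A representative mine's profit is π_i = y_i(119 − 4Y) − 5y_i, with Y = y_i + Σ_{j≠i} y_j.
First-order condition: 114 − 8y_i − 4Σ_{j≠i} y_j = 0.
In a symmetric equilibrium every mine chooses the same y, so Σ_{j≠i} y_j = 2y. The condition becomes 114 − 16y = 0, giving y = 114/16 = 7.125.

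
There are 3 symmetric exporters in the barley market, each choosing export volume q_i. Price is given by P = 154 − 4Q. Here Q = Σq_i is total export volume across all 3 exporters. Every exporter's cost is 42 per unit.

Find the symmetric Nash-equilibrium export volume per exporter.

7

A representative exporter's profit is π_i = q_i(154 − 4Q) − 42q_i, with Q = q_i + Σ_{j≠i} q_j.
First-order condition: 112 − 8q_i − 4Σ_{j≠i} q_j = 0.
In a symmetric equilibrium every exporter chooses the same q, so Σ_{j≠i} q_j = 2q. The condition becomes 112 − 16q = 0, giving q = 112/16 = 7.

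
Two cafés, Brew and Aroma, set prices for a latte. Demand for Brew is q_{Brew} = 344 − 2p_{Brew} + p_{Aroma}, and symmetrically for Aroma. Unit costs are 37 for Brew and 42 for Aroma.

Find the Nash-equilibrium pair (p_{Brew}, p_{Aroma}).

140, 142

Brew's profit: π = (p_{Brew} − 37)(344 − 2p_{Brew} + p_{Aroma}).
∂π/∂p_{Brew} = 418 − 4p_{Brew} + p_{Aroma} = 0 ⇒ p_{Brew} = 104.5 + 0.25p_{Aroma}.
Similarly p_{Aroma} = 107 + 0.25p_{Brew}.
Substituting the second reaction function into the first: p_{Brew} = 104.5 + 0.25(107 + 0.25p_{Brew}), which gives 0.9375p_{Brew} = 131.25 ⇒ p_{Brew} = 140.
Then p_{Aroma} = 107 + 0.25·140 = 142.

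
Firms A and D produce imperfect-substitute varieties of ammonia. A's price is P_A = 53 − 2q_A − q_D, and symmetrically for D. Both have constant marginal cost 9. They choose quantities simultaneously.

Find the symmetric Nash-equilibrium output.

Firm A's profit: π = q_A(53 − 2q_A − q_D) − 9q_A.
∂π/∂q_A = 44 − 4q_A − q_D = 0 ⇒ q_A = 11 − 0.25q_D.
Setting q_A = q_D in the reaction function: q_A = 11 − 0.25q_A, so q_A = 11 / 1.25 = 8.8.

8.8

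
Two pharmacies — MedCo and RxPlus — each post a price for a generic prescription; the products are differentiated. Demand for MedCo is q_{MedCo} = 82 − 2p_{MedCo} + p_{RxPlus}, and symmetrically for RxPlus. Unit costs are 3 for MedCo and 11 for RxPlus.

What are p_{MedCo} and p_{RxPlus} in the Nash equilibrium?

MedCo's profit: π = (p_{MedCo} − 3)(82 − 2p_{MedCo} + p_{RxPlus}).
∂π/∂p_{MedCo} = 88 − 4p_{MedCo} + p_{RxPlus} = 0 ⇒ p_{MedCo} = 22 + 0.25p_{RxPlus}.
Similarly p_{RxPlus} = 26 + 0.25p_{MedCo}.
Substituting the second reaction function into the first: p_{MedCo} = 22 + 0.25(26 + 0.25p_{MedCo}), which gives 0.9375p_{MedCo} = 28.5 ⇒ p_{MedCo} = 30.4.
Then p_{RxPlus} = 26 + 0.25·30.4 = 33.6.

30.4, 33.6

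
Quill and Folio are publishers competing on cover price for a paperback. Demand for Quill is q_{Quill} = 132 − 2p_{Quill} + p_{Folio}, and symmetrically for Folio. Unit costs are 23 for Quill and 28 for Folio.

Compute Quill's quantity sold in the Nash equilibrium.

Quill's profit: π = (p_{Quill} − 23)(132 − 2p_{Quill} + p_{Folio}).
∂π/∂p_{Quill} = 178 − 4p_{Quill} + p_{Folio} = 0 ⇒ p_{Quill} = 44.5 + 0.25p_{Folio}.
Similarly p_{Folio} = 47 + 0.25p_{Quill}.
Solving the two reaction functions simultaneously: (1 − (0.25)(0.25))p_{Quill} = 44.5 + 0.25·47, so 0.9375p_{Quill} = 56.25 and p_{Quill} = 60.
Then p_{Folio} = 47 + 0.25·60 = 62.
q_{Quill} = 132 − 2·60 + 62 = 74.

74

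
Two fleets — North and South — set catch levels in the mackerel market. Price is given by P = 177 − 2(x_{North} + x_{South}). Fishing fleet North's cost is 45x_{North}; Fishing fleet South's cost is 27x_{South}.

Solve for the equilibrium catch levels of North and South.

Fishing fleet North's profit: π = x_{North}(177 − 2(x_{North} + x_{South})) − 45x_{North}.
∂π/∂x_{North} = 132 − 4x_{North} − 2x_{South} = 0, so x_{North} = 33 − 0.5x_{South}.
By the same steps for South: x_{South} = 37.5 − 0.5x_{North}.
Solving the two reaction functions simultaneously: (1 − (−0.5)(−0.5))x_{North} = 33 − 0.5·37.5, so 0.75x_{North} = 14.25 and x_{North} = 19.
Then x_{South} = 37.5 − 0.5·19 = 28.

19, 28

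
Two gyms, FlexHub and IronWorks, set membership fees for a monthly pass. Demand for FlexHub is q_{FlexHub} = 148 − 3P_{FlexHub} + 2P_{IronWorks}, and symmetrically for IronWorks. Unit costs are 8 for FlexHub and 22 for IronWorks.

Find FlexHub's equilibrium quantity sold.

112.875

FlexHub's profit: π = (P_{FlexHub} − 8)(148 − 3P_{FlexHub} + 2P_{IronWorks}).
∂π/∂P_{FlexHub} = 172 − 6P_{FlexHub} + 2P_{IronWorks} = 0 ⇒ P_{FlexHub} = 86/3 + (1/3)P_{IronWorks}.
Similarly P_{IronWorks} = 107/3 + (1/3)P_{FlexHub}.
Substituting the second reaction function into the first: P_{FlexHub} = 86/3 + (1/3)(107/3 + (1/3)P_{FlexHub}), which gives (8/9)P_{FlexHub} = 365/9 ⇒ P_{FlexHub} = 45.625.
Then P_{IronWorks} = 107/3 + (1/3)·45.625 = 50.875.
q_{FlexHub} = 148 − 3·45.625 + 2·50.875 = 112.875.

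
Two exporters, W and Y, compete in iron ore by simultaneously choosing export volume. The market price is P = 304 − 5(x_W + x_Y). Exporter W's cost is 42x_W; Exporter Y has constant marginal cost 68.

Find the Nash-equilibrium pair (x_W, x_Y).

19.2, 14

Exporter W's profit: π = x_W(304 − 5(x_W + x_Y)) − 42x_W.
∂π/∂x_W = 262 − 10x_W − 5x_Y = 0, so x_W = 26.2 − 0.5x_Y.
By the same steps for Y: x_Y = 23.6 − 0.5x_W.
Solving the two reaction functions simultaneously: (1 − (−0.5)(−0.5))x_W = 26.2 − 0.5·23.6, so 0.75x_W = 14.4 and x_W = 19.2.
Then x_Y = 23.6 − 0.5·19.2 = 14.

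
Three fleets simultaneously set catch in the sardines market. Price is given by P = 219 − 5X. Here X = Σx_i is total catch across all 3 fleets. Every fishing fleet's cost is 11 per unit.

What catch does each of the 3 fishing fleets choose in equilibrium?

A representative fishing fleet's profit is π_i = x_i(219 − 5X) − 11x_i, with X = x_i + Σ_{j≠i} x_j.
First-order condition: 208 − 10x_i − 5Σ_{j≠i} x_j = 0.
With identical fishing fleets, set every x_j = x: then 208 − 10x − 10x = 0, i.e. x = 208/20 = 10.4.

10.4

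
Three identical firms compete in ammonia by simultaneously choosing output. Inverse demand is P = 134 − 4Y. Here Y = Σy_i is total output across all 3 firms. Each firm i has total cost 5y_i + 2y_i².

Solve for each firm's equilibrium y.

6.45

A representative firm's profit is π_i = y_i(134 − 4Y) − 5y_i − 2y_i², with Y = y_i + Σ_{j≠i} y_j.
First-order condition: 129 − 12y_i − 4Σ_{j≠i} y_j = 0.
In a symmetric equilibrium every firm chooses the same y, so Σ_{j≠i} y_j = 2y. The condition becomes 129 − 20y = 0, giving y = 129/20 = 6.45.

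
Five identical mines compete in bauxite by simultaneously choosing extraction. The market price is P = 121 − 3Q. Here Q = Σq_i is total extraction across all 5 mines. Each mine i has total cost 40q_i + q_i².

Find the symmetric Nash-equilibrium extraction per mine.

4.05

A representative mine's profit is π_i = q_i(121 − 3Q) − 40q_i − q_i², with Q = q_i + Σ_{j≠i} q_j.
First-order condition: 81 − 8q_i − 3Σ_{j≠i} q_j = 0.
In a symmetric equilibrium every mine chooses the same q, so Σ_{j≠i} q_j = 4q. The condition becomes 81 − 20q = 0, giving q = 81/20 = 4.05.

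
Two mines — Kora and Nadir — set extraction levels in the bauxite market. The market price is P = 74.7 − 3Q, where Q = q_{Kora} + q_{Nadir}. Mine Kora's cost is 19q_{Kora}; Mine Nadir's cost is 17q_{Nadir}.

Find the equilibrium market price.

36.9

Mine Kora's profit: π = q_{Kora}(74.7 − 3(q_{Kora} + q_{Nadir})) − 19q_{Kora}.
∂π/∂q_{Kora} = 55.7 − 6q_{Kora} − 3q_{Nadir} = 0, so q_{Kora} = 557/60 − 0.5q_{Nadir}.
By the same steps for Nadir: q_{Nadir} = 577/60 − 0.5q_{Kora}.
Solving the two reaction functions simultaneously: (1 − (−0.5)(−0.5))q_{Kora} = 557/60 − 0.5·(577/60), so 0.75q_{Kora} = 4.475 and q_{Kora} = 179/30.
Then q_{Nadir} = 577/60 − 0.5·(179/30) = 199/30.
Equilibrium price: P = 74.7 − 3·12.6 = 36.9.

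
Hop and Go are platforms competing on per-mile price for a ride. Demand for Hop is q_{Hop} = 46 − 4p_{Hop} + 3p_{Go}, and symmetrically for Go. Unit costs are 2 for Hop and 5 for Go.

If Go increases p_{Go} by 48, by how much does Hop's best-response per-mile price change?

Hop's profit: π = (p_{Hop} − 2)(46 − 4p_{Hop} + 3p_{Go}).
∂π/∂p_{Hop} = 54 − 8p_{Hop} + 3p_{Go} = 0 ⇒ p_{Hop} = 6.75 + 0.375p_{Go}.
The reaction-function slope is 0.375, so a 48-unit rise in p_{Go} moves p_{Hop} by 0.375 × 48 = 18. Hop's best response rises — the actions are strategic complements.

18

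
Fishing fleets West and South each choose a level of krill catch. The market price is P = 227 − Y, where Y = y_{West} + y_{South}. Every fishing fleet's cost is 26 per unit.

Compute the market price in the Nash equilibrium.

93

Fishing fleet West's profit: π = y_{West}(227 − (y_{West} + y_{South})) − 26y_{West}.
∂π/∂y_{West} = 201 − 2y_{West} − y_{South} = 0, so y_{West} = 100.5 − 0.5y_{South}.
By symmetry y_{South} = y_{West}; substituting into the reaction function, 1.5y_{West} = 100.5 and y_{West} = 67.
Equilibrium price: P = 227 − 134 = 93.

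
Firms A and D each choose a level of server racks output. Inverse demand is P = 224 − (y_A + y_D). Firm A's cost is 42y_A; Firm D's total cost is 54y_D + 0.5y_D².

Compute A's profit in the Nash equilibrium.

Firm A's profit: π = y_A(224 − (y_A + y_D)) − 42y_A.
∂π/∂y_A = 182 − 2y_A − y_D = 0, so y_A = 91 − 0.5y_D.
For D: ∂π/∂y_D = 170 − 3y_D − y_A = 0 ⇒ y_D = 170/3 − (1/3)y_A.
Substituting the second reaction function into the first: y_A = 91 − 0.5(170/3 − (1/3)y_A), which gives (5/6)y_A = 188/3 ⇒ y_A = 75.2.
Then y_D = 170/3 − (1/3)·75.2 = 31.6.
Price P = 224 − 106.8 = 117.2.
A's profit: (117.2 − 42)·75.2 = 5655.04.

5655.04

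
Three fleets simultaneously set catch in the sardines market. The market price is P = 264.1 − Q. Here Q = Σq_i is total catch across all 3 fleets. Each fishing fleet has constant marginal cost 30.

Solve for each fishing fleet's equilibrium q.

A representative fishing fleet's profit is π_i = q_i(264.1 − Q) − 30q_i, with Q = q_i + Σ_{j≠i} q_j.
First-order condition: 234.1 − 2q_i − Σ_{j≠i} q_j = 0.
Imposing symmetry (q_j = q for all j) turns Σ_{j≠i} q_j into 2q, so 234.1 = 4q and q = 58.525.

58.525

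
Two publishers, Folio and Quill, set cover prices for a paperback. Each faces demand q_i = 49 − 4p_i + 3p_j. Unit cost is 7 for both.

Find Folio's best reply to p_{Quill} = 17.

Folio's profit: π = (p_{Folio} − 7)(49 − 4p_{Folio} + 3p_{Quill}).
∂π/∂p_{Folio} = 77 − 8p_{Folio} + 3p_{Quill} = 0 ⇒ p_{Folio} = 9.625 + 0.375p_{Quill}.
At p_{Quill} = 17: p_{Folio} = 9.625 + 0.375·17 = 16.

16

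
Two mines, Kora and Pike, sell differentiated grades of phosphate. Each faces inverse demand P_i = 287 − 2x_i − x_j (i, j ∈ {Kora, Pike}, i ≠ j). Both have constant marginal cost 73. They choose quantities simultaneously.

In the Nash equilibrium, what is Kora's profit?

3663.68

Mine Kora's profit: π = x_{Kora}(287 − 2x_{Kora} − x_{Pike}) − 73x_{Kora}.
∂π/∂x_{Kora} = 214 − 4x_{Kora} − x_{Pike} = 0 ⇒ x_{Kora} = 53.5 − 0.25x_{Pike}.
By symmetry x_{Pike} = x_{Kora}; substituting into the reaction function, 1.25x_{Kora} = 53.5 and x_{Kora} = 42.8.
P_{Kora} = 287 − 2·42.8 − 42.8 = 158.6.
Profit = (158.6 − 73)·42.8 = 3663.68.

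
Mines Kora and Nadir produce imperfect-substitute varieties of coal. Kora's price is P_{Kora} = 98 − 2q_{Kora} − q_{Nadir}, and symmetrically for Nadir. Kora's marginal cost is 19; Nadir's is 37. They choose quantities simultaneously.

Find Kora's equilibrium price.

Mine Kora's profit: π = q_{Kora}(98 − 2q_{Kora} − q_{Nadir}) − 19q_{Kora}.
∂π/∂q_{Kora} = 79 − 4q_{Kora} − q_{Nadir} = 0 ⇒ q_{Kora} = 19.75 − 0.25q_{Nadir}.
Similarly q_{Nadir} = 15.25 − 0.25q_{Kora}.
Plugging q_{Nadir} into Kora's best response: q_{Kora} = 19.75 − 0.25(15.25 − 0.25q_{Kora}) ⇒ 0.9375q_{Kora} = 15.9375, so q_{Kora} = 17.
Then q_{Nadir} = 15.25 − 0.25·17 = 11.
P_{Kora} = 98 − 2·17 − 11 = 53.

53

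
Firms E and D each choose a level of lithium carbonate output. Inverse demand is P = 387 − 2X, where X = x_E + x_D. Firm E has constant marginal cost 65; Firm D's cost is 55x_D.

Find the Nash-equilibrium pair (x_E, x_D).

Firm E's profit: π = x_E(387 − 2(x_E + x_D)) − 65x_E.
∂π/∂x_E = 322 − 4x_E − 2x_D = 0, so x_E = 80.5 − 0.5x_D.
By the same steps for D: x_D = 83 − 0.5x_E.
Substituting the second reaction function into the first: x_E = 80.5 − 0.5(83 − 0.5x_E), which gives 0.75x_E = 39 ⇒ x_E = 52.
Then x_D = 83 − 0.5·52 = 57.

52, 57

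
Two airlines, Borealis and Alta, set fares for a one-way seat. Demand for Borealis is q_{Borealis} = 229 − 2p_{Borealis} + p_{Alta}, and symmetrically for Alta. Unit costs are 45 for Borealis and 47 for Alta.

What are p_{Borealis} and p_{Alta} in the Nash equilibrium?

Borealis's profit: π = (p_{Borealis} − 45)(229 − 2p_{Borealis} + p_{Alta}).
∂π/∂p_{Borealis} = 319 − 4p_{Borealis} + p_{Alta} = 0 ⇒ p_{Borealis} = 79.75 + 0.25p_{Alta}.
Similarly p_{Alta} = 80.75 + 0.25p_{Borealis}.
Solving the two reaction functions simultaneously: (1 − (0.25)(0.25))p_{Borealis} = 79.75 + 0.25·80.75, so 0.9375p_{Borealis} = 99.9375 and p_{Borealis} = 106.6.
Then p_{Alta} = 80.75 + 0.25·106.6 = 107.4.

106.6, 107.4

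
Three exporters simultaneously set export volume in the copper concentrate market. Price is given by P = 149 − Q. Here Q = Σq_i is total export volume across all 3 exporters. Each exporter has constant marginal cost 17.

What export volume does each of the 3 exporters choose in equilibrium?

33

A representative exporter's profit is π_i = q_i(149 − Q) − 17q_i, with Q = q_i + Σ_{j≠i} q_j.
First-order condition: 132 − 2q_i − Σ_{j≠i} q_j = 0.
With identical exporters, set every q_j = q: then 132 − 2q − 2q = 0, i.e. q = 132/4 = 33.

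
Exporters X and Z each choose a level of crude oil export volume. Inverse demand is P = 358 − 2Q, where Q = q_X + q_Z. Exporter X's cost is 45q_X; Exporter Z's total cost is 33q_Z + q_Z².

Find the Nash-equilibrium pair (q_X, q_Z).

61.4, 33.7

Exporter X's profit: π = q_X(358 − 2(q_X + q_Z)) − 45q_X.
∂π/∂q_X = 313 − 4q_X − 2q_Z = 0, so q_X = 78.25 − 0.5q_Z.
For Z: ∂π/∂q_Z = 325 − 6q_Z − 2q_X = 0 ⇒ q_Z = 325/6 − (1/3)q_X.
Solving the two reaction functions simultaneously: (1 − (−0.5)(−1/3))q_X = 78.25 − 0.5·(325/6), so (5/6)q_X = 307/6 and q_X = 61.4.
Then q_Z = 325/6 − (1/3)·61.4 = 33.7.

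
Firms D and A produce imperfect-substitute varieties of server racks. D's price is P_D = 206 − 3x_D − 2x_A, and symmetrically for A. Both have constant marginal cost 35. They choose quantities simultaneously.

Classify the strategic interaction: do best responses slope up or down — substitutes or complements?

strategic substitutes

Firm D's profit: π = x_D(206 − 3x_D − 2x_A) − 35x_D.
∂π/∂x_D = 171 − 6x_D − 2x_A = 0 ⇒ x_D = 28.5 − (1/3)x_A.
The best-response slope dx_D/dx_A = −1/3 < 0: the reaction function is downward-sloping, so the choices are strategic substitutes.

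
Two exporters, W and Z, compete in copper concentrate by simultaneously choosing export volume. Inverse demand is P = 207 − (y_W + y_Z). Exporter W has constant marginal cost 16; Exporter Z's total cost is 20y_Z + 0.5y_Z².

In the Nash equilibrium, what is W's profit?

Exporter W's profit: π = y_W(207 − (y_W + y_Z)) − 16y_W.
∂π/∂y_W = 191 − 2y_W − y_Z = 0, so y_W = 95.5 − 0.5y_Z.
For Z: ∂π/∂y_Z = 187 − 3y_Z − y_W = 0 ⇒ y_Z = 187/3 − (1/3)y_W.
Substituting the second reaction function into the first: y_W = 95.5 − 0.5(187/3 − (1/3)y_W), which gives (5/6)y_W = 193/3 ⇒ y_W = 77.2.
Then y_Z = 187/3 − (1/3)·77.2 = 36.6.
Price P = 207 − 113.8 = 93.2.
W's profit: (93.2 − 16)·77.2 = 5959.84.

5959.84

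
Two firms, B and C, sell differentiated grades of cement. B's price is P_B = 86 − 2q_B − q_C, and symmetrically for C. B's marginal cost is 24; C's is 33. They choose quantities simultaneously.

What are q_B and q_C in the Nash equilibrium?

13, 10

Firm B's profit: π = q_B(86 − 2q_B − q_C) − 24q_B.
∂π/∂q_B = 62 − 4q_B − q_C = 0 ⇒ q_B = 15.5 − 0.25q_C.
Similarly q_C = 13.25 − 0.25q_B.
Substituting the second reaction function into the first: q_B = 15.5 − 0.25(13.25 − 0.25q_B), which gives 0.9375q_B = 12.1875 ⇒ q_B = 13.
Then q_C = 13.25 − 0.25·13 = 10.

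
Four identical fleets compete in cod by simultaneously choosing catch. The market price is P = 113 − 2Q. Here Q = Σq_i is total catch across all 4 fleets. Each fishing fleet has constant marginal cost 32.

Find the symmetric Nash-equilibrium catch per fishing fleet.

8.1

A representative fishing fleet's profit is π_i = q_i(113 − 2Q) − 32q_i, with Q = q_i + Σ_{j≠i} q_j.
First-order condition: 81 − 4q_i − 2Σ_{j≠i} q_j = 0.
Imposing symmetry (q_j = q for all j) turns Σ_{j≠i} q_j into 3q, so 81 = 10q and q = 8.1.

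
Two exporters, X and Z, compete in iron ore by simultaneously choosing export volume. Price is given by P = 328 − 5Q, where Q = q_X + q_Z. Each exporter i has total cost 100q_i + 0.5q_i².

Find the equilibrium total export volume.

Exporter X's profit: π = q_X(328 − 5(q_X + q_Z)) − 100q_X − 0.5q_X².
∂π/∂q_X = 228 − 11q_X − 5q_Z = 0, so q_X = 228/11 − (5/11)q_Z.
By symmetry q_Z = q_X; substituting into the reaction function, (16/11)q_X = 228/11 and q_X = 14.25.
Total export volume: 14.25 + 14.25 = 28.5.

28.5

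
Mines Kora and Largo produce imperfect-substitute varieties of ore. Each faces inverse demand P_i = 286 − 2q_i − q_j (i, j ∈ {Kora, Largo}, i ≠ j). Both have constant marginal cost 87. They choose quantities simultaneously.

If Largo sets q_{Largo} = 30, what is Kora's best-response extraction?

42.25

Mine Kora's profit: π = q_{Kora}(286 − 2q_{Kora} − q_{Largo}) − 87q_{Kora}.
∂π/∂q_{Kora} = 199 − 4q_{Kora} − q_{Largo} = 0 ⇒ q_{Kora} = 49.75 − 0.25q_{Largo}.
At q_{Largo} = 30: q_{Kora} = 49.75 − 0.25·30 = 42.25.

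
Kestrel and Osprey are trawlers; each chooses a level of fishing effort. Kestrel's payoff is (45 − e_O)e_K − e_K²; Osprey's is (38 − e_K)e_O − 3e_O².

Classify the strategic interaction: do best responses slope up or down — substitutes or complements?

strategic substitutes

Expanding Kestrel's payoff: 45e_K − e_Oe_K − e_K².
∂π/∂e_K = 45 − e_O − 2e_K = 0, so e_K = 22.5 − 0.5e_O.
The best-response slope de_K/de_O = −0.5 < 0: the reaction function is downward-sloping, so the choices are strategic substitutes.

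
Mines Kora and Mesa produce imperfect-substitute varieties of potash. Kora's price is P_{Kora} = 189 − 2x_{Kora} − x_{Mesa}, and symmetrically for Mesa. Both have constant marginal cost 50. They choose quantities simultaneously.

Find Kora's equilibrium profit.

Mine Kora's profit: π = x_{Kora}(189 − 2x_{Kora} − x_{Mesa}) − 50x_{Kora}.
∂π/∂x_{Kora} = 139 − 4x_{Kora} − x_{Mesa} = 0 ⇒ x_{Kora} = 34.75 − 0.25x_{Mesa}.
The game is symmetric, so in equilibrium x_{Mesa} = x_{Kora}: the reaction function gives 1.25x_{Kora} = 34.75, hence x_{Kora} = 27.8.
P_{Kora} = 189 − 2·27.8 − 27.8 = 105.6.
Profit = (105.6 − 50)·27.8 = 1545.68.

1545.68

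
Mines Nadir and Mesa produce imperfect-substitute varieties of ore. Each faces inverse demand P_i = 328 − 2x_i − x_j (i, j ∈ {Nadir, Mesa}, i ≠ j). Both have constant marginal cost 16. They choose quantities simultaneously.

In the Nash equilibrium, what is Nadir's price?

140.8

Mine Nadir's profit: π = x_{Nadir}(328 − 2x_{Nadir} − x_{Mesa}) − 16x_{Nadir}.
∂π/∂x_{Nadir} = 312 − 4x_{Nadir} − x_{Mesa} = 0 ⇒ x_{Nadir} = 78 − 0.25x_{Mesa}.
The game is symmetric, so in equilibrium x_{Mesa} = x_{Nadir}: the reaction function gives 1.25x_{Nadir} = 78, hence x_{Nadir} = 62.4.
P_{Nadir} = 328 − 2·62.4 − 62.4 = 140.8.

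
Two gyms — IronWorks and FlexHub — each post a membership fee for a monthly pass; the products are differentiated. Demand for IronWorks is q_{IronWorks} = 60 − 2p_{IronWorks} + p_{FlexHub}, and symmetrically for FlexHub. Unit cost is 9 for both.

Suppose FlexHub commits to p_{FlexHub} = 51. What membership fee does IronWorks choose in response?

IronWorks's profit: π = (p_{IronWorks} − 9)(60 − 2p_{IronWorks} + p_{FlexHub}).
∂π/∂p_{IronWorks} = 78 − 4p_{IronWorks} + p_{FlexHub} = 0 ⇒ p_{IronWorks} = 19.5 + 0.25p_{FlexHub}.
At p_{FlexHub} = 51: p_{IronWorks} = 19.5 + 0.25·51 = 32.25.

32.25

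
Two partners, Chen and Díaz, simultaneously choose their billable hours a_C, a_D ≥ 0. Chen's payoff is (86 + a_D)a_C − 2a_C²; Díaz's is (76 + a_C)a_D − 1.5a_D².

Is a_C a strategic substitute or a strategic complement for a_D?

Expanding Chen's payoff: 86a_C + a_Da_C − 2a_C².
∂π/∂a_C = 86 + a_D − 4a_C = 0, so a_C = 21.5 + 0.25a_D.
The best-response slope da_C/da_D = 0.25 > 0: the reaction function is upward-sloping, so the choices are strategic complements.

strategic complements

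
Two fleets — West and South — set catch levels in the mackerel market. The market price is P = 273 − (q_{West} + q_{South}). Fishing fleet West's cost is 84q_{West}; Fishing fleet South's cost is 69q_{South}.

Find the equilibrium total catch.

131

Fishing fleet West's profit: π = q_{West}(273 − (q_{West} + q_{South})) − 84q_{West}.
∂π/∂q_{West} = 189 − 2q_{West} − q_{South} = 0, so q_{West} = 94.5 − 0.5q_{South}.
By the same steps for South: q_{South} = 102 − 0.5q_{West}.
Substituting the second reaction function into the first: q_{West} = 94.5 − 0.5(102 − 0.5q_{West}), which gives 0.75q_{West} = 43.5 ⇒ q_{West} = 58.
Then q_{South} = 102 − 0.5·58 = 73.
Total catch: 58 + 73 = 131.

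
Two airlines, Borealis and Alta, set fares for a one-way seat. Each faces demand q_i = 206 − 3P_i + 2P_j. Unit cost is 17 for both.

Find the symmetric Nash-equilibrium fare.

Borealis's profit: π = (P_{Borealis} − 17)(206 − 3P_{Borealis} + 2P_{Alta}).
∂π/∂P_{Borealis} = 257 − 6P_{Borealis} + 2P_{Alta} = 0 ⇒ P_{Borealis} = 257/6 + (1/3)P_{Alta}.
The game is symmetric, so in equilibrium P_{Alta} = P_{Borealis}: the reaction function gives (2/3)P_{Borealis} = 257/6, hence P_{Borealis} = 64.25.

64.25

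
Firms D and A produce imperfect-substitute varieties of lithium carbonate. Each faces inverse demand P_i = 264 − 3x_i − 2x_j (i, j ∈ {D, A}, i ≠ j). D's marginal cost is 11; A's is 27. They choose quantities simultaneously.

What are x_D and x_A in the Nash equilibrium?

32.625, 28.625

Firm D's profit: π = x_D(264 − 3x_D − 2x_A) − 11x_D.
∂π/∂x_D = 253 − 6x_D − 2x_A = 0 ⇒ x_D = 253/6 − (1/3)x_A.
Similarly x_A = 39.5 − (1/3)x_D.
Plugging x_A into D's best response: x_D = 253/6 − (1/3)(39.5 − (1/3)x_D) ⇒ (8/9)x_D = 29, so x_D = 32.625.
Then x_A = 39.5 − (1/3)·32.625 = 28.625.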